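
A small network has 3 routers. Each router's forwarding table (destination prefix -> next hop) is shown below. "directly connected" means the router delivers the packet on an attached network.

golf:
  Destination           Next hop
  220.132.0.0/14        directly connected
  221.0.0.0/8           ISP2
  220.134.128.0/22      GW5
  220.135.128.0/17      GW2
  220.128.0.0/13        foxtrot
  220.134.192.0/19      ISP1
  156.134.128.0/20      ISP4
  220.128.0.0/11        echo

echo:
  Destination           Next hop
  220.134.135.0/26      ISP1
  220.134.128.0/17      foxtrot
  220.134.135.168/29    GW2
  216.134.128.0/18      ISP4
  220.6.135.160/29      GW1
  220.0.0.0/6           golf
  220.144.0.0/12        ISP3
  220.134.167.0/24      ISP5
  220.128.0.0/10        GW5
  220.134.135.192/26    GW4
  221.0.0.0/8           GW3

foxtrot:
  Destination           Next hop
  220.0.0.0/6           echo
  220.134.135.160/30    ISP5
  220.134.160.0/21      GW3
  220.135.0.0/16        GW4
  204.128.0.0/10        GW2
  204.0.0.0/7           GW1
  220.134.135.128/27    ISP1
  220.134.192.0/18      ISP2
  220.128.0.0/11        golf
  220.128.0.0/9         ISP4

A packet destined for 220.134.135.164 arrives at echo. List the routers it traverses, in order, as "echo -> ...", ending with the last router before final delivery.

At echo: longest match for 220.134.135.164 is 220.134.128.0/17 -> foxtrot
At foxtrot: longest match for 220.134.135.164 is 220.128.0.0/11 -> golf
At golf: longest match for 220.134.135.164 is 220.132.0.0/14 -> directly connected

echo -> foxtrot -> golf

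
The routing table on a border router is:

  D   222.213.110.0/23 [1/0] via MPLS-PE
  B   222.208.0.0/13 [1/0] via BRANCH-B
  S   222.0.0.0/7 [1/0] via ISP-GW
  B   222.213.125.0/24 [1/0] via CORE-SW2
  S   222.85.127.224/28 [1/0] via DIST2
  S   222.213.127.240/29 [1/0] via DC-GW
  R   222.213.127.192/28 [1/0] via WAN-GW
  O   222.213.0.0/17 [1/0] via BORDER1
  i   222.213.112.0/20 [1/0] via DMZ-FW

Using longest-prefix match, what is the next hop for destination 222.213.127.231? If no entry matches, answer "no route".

DMZ-FW

Routes whose prefix contains 222.213.127.231:
  222.0.0.0/7 (222.0.0.0 - 223.255.255.255) -> ISP-GW
  222.208.0.0/13 (222.208.0.0 - 222.215.255.255) -> BRANCH-B
  222.213.0.0/17 (222.213.0.0 - 222.213.127.255) -> BORDER1
  222.213.112.0/20 (222.213.112.0 - 222.213.127.255) -> DMZ-FW
More-specific entries that do NOT match:
  222.213.127.240/29 (222.213.127.240 - 222.213.127.247) does not contain 222.213.127.231
  222.85.127.224/28 (222.85.127.224 - 222.85.127.239) does not contain 222.213.127.231
  222.213.127.192/28 (222.213.127.192 - 222.213.127.207) does not contain 222.213.127.231
  222.213.125.0/24 (222.213.125.0 - 222.213.125.255) does not contain 222.213.127.231
  222.213.110.0/23 (222.213.110.0 - 222.213.111.255) does not contain 222.213.127.231
Longest matching prefix is /20 -> next hop DMZ-FW.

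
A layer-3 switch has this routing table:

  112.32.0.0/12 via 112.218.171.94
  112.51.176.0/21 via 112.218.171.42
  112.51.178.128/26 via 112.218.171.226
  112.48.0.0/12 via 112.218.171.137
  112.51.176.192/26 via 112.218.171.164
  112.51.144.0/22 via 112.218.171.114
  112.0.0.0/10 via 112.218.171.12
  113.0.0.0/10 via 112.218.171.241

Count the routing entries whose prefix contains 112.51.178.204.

3

Prefixes containing 112.51.178.204:
  112.0.0.0/10 (112.0.0.0 - 112.63.255.255)
  112.48.0.0/12 (112.48.0.0 - 112.63.255.255)
  112.51.176.0/21 (112.51.176.0 - 112.51.183.255)
Total matching entries: 3.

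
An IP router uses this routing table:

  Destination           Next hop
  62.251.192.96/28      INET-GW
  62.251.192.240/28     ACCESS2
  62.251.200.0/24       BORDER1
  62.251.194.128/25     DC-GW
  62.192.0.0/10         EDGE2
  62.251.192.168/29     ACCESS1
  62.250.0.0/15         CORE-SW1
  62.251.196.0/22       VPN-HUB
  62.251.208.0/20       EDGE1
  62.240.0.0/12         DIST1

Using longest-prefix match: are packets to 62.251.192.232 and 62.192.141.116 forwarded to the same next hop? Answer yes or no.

62.251.192.232: longest match 62.250.0.0/15 -> CORE-SW1
62.192.141.116: longest match 62.192.0.0/10 -> EDGE2

no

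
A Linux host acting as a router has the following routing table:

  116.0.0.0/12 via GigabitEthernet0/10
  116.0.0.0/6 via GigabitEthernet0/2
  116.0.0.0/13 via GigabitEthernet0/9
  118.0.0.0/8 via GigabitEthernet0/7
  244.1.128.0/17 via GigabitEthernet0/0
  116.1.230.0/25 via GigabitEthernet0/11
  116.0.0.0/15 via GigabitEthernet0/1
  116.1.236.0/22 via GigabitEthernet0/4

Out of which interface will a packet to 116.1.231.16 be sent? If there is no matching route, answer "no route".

GigabitEthernet0/1

Routes whose prefix contains 116.1.231.16:
  116.0.0.0/6 (116.0.0.0 - 119.255.255.255) -> GigabitEthernet0/2
  116.0.0.0/12 (116.0.0.0 - 116.15.255.255) -> GigabitEthernet0/10
  116.0.0.0/13 (116.0.0.0 - 116.7.255.255) -> GigabitEthernet0/9
  116.0.0.0/15 (116.0.0.0 - 116.1.255.255) -> GigabitEthernet0/1
More-specific entries that do NOT match:
  116.1.230.0/25 (116.1.230.0 - 116.1.230.127) does not contain 116.1.231.16
  116.1.236.0/22 (116.1.236.0 - 116.1.239.255) does not contain 116.1.231.16
  244.1.128.0/17 (244.1.128.0 - 244.1.255.255) does not contain 116.1.231.16
Longest matching prefix is /15 -> interface GigabitEthernet0/1.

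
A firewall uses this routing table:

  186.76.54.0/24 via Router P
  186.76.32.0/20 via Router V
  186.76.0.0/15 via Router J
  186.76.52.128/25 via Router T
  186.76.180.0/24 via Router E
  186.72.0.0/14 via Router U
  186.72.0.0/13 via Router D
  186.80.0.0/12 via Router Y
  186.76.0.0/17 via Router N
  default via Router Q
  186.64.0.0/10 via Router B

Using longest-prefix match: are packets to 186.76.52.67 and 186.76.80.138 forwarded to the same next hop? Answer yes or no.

186.76.52.67: longest match 186.76.0.0/17 -> Router N
186.76.80.138: longest match 186.76.0.0/17 -> Router N

yes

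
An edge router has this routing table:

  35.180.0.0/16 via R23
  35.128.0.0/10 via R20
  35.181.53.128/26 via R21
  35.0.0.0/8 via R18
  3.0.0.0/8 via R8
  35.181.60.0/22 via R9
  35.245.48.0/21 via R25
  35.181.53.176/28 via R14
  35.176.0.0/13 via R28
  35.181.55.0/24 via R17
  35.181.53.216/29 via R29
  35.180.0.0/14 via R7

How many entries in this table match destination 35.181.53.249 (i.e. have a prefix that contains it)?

4

Prefixes containing 35.181.53.249:
  35.0.0.0/8 (35.0.0.0 - 35.255.255.255)
  35.128.0.0/10 (35.128.0.0 - 35.191.255.255)
  35.176.0.0/13 (35.176.0.0 - 35.183.255.255)
  35.180.0.0/14 (35.180.0.0 - 35.183.255.255)
Total matching entries: 4.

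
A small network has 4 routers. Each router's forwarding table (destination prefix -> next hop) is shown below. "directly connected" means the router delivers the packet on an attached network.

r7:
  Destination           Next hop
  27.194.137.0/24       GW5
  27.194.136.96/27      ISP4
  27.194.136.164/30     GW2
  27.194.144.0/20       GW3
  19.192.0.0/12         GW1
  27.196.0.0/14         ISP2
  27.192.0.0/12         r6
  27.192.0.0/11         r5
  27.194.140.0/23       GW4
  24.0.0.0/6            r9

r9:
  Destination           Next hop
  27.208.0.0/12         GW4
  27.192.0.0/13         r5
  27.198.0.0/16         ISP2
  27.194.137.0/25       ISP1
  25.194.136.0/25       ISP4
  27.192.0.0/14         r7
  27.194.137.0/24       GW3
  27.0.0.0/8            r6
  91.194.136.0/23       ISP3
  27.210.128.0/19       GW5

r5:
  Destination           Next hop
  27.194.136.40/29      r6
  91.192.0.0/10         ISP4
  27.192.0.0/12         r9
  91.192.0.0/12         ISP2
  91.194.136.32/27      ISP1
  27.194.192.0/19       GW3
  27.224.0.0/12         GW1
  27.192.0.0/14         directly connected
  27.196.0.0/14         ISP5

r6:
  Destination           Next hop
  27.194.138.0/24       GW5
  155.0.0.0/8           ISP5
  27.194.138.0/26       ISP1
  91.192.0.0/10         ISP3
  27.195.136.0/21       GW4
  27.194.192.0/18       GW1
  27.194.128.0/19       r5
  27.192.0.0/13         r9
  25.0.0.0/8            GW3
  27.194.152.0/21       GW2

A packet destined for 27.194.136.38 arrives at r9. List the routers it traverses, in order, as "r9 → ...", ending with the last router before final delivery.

r9 → r7 → r6 → r5

At r9: longest match for 27.194.136.38 is 27.192.0.0/14 -> r7
At r7: longest match for 27.194.136.38 is 27.192.0.0/12 -> r6
At r6: longest match for 27.194.136.38 is 27.194.128.0/19 -> r5
At r5: longest match for 27.194.136.38 is 27.192.0.0/14 -> directly connected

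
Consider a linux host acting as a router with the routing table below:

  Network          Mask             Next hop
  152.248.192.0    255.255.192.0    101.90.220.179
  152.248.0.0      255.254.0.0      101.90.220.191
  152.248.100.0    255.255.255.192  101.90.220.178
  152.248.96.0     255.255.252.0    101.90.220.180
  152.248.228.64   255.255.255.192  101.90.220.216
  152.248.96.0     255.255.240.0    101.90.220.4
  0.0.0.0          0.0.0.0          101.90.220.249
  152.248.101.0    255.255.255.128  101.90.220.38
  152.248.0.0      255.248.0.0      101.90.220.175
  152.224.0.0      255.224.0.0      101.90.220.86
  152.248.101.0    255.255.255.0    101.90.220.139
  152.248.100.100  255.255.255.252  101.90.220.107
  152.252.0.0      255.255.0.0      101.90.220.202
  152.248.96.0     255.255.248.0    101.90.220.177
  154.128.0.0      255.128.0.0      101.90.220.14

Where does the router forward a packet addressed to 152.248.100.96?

Routes whose prefix contains 152.248.100.96:
  0.0.0.0/0 (default, matches everything) -> 101.90.220.249
  152.224.0.0/11 (152.224.0.0 - 152.255.255.255) -> 101.90.220.86
  152.248.0.0/13 (152.248.0.0 - 152.255.255.255) -> 101.90.220.175
  152.248.0.0/15 (152.248.0.0 - 152.249.255.255) -> 101.90.220.191
  152.248.96.0/20 (152.248.96.0 - 152.248.111.255) -> 101.90.220.4
  152.248.96.0/21 (152.248.96.0 - 152.248.103.255) -> 101.90.220.177
More-specific entries that do NOT match:
  152.248.100.100/30 (152.248.100.100 - 152.248.100.103) does not contain 152.248.100.96
  152.248.100.0/26 (152.248.100.0 - 152.248.100.63) does not contain 152.248.100.96
  152.248.228.64/26 (152.248.228.64 - 152.248.228.127) does not contain 152.248.100.96
  152.248.101.0/25 (152.248.101.0 - 152.248.101.127) does not contain 152.248.100.96
  152.248.101.0/24 (152.248.101.0 - 152.248.101.255) does not contain 152.248.100.96
  152.248.96.0/22 (152.248.96.0 - 152.248.99.255) does not contain 152.248.100.96
Longest matching prefix is /21 -> next hop 101.90.220.177.

101.90.220.177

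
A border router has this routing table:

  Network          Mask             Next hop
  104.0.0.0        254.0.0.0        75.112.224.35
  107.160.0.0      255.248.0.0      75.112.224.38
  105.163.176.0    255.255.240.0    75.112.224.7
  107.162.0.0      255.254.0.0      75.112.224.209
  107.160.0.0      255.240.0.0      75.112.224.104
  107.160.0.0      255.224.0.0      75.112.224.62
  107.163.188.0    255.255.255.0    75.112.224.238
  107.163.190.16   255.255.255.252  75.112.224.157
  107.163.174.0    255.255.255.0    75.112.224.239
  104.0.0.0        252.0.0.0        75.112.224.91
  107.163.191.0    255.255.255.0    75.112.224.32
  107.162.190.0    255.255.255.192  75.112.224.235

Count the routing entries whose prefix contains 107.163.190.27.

5

Prefixes containing 107.163.190.27:
  104.0.0.0/6 (104.0.0.0 - 107.255.255.255)
  107.160.0.0/11 (107.160.0.0 - 107.191.255.255)
  107.160.0.0/12 (107.160.0.0 - 107.175.255.255)
  107.160.0.0/13 (107.160.0.0 - 107.167.255.255)
  107.162.0.0/15 (107.162.0.0 - 107.163.255.255)
Total matching entries: 5.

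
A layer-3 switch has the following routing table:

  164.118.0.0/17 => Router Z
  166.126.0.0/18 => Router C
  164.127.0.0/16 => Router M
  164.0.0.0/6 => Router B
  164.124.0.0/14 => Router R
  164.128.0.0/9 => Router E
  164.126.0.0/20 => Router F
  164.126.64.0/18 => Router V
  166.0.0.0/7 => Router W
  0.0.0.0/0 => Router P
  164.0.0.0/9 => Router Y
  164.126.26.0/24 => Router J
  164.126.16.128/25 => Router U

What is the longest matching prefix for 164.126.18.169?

164.124.0.0/14

Entries matching 164.126.18.169:
  0.0.0.0/0 (default, matches everything)
  164.0.0.0/6 (164.0.0.0 - 167.255.255.255)
  164.0.0.0/9 (164.0.0.0 - 164.127.255.255)
  164.124.0.0/14 (164.124.0.0 - 164.127.255.255)
Most specific is 164.124.0.0/14.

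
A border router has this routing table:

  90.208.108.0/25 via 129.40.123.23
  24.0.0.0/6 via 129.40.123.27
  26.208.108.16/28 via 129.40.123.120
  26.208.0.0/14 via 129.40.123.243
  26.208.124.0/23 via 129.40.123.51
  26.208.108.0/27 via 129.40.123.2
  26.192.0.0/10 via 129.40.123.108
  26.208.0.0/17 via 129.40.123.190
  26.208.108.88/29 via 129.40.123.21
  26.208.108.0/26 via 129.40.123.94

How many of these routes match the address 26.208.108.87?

4

Prefixes containing 26.208.108.87:
  24.0.0.0/6 (24.0.0.0 - 27.255.255.255)
  26.192.0.0/10 (26.192.0.0 - 26.255.255.255)
  26.208.0.0/14 (26.208.0.0 - 26.211.255.255)
  26.208.0.0/17 (26.208.0.0 - 26.208.127.255)
Total matching entries: 4.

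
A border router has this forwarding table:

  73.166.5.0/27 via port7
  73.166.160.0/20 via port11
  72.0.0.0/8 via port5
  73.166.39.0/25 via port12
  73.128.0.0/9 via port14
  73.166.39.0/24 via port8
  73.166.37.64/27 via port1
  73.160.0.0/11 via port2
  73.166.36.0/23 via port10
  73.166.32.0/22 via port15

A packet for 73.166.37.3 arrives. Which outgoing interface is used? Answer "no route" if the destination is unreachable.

port10

Routes whose prefix contains 73.166.37.3:
  73.128.0.0/9 (73.128.0.0 - 73.255.255.255) -> port14
  73.160.0.0/11 (73.160.0.0 - 73.191.255.255) -> port2
  73.166.36.0/23 (73.166.36.0 - 73.166.37.255) -> port10
More-specific entries that do NOT match:
  73.166.5.0/27 (73.166.5.0 - 73.166.5.31) does not contain 73.166.37.3
  73.166.37.64/27 (73.166.37.64 - 73.166.37.95) does not contain 73.166.37.3
  73.166.39.0/25 (73.166.39.0 - 73.166.39.127) does not contain 73.166.37.3
  73.166.39.0/24 (73.166.39.0 - 73.166.39.255) does not contain 73.166.37.3
Longest matching prefix is /23 -> interface port10.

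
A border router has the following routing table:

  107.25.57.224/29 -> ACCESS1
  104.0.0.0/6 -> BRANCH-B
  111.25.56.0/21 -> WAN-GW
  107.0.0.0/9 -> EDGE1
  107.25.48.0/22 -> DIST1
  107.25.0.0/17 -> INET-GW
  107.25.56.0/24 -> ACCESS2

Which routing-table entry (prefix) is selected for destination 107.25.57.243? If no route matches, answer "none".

107.25.0.0/17

Entries matching 107.25.57.243:
  104.0.0.0/6 (104.0.0.0 - 107.255.255.255)
  107.0.0.0/9 (107.0.0.0 - 107.127.255.255)
  107.25.0.0/17 (107.25.0.0 - 107.25.127.255)
Most specific is 107.25.0.0/17.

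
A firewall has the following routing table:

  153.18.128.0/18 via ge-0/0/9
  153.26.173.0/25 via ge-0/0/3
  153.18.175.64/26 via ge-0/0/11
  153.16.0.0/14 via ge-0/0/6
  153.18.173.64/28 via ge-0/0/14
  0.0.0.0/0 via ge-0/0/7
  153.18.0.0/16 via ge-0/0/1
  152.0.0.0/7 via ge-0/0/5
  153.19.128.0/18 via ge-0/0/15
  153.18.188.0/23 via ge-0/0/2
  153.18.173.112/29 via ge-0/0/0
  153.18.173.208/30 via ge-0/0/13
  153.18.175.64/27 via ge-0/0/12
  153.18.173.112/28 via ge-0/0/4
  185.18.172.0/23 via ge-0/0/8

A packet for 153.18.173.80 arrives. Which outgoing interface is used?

Routes whose prefix contains 153.18.173.80:
  0.0.0.0/0 (default, matches everything) -> ge-0/0/7
  152.0.0.0/7 (152.0.0.0 - 153.255.255.255) -> ge-0/0/5
  153.16.0.0/14 (153.16.0.0 - 153.19.255.255) -> ge-0/0/6
  153.18.0.0/16 (153.18.0.0 - 153.18.255.255) -> ge-0/0/1
  153.18.128.0/18 (153.18.128.0 - 153.18.191.255) -> ge-0/0/9
More-specific entries that do NOT match:
  153.18.173.208/30 (153.18.173.208 - 153.18.173.211) does not contain 153.18.173.80
  153.18.173.112/29 (153.18.173.112 - 153.18.173.119) does not contain 153.18.173.80
  153.18.173.64/28 (153.18.173.64 - 153.18.173.79) does not contain 153.18.173.80
  153.18.173.112/28 (153.18.173.112 - 153.18.173.127) does not contain 153.18.173.80
  153.18.175.64/27 (153.18.175.64 - 153.18.175.95) does not contain 153.18.173.80
  153.18.175.64/26 (153.18.175.64 - 153.18.175.127) does not contain 153.18.173.80
  153.26.173.0/25 (153.26.173.0 - 153.26.173.127) does not contain 153.18.173.80
  153.18.188.0/23 (153.18.188.0 - 153.18.189.255) does not contain 153.18.173.80
  185.18.172.0/23 (185.18.172.0 - 185.18.173.255) does not contain 153.18.173.80
Longest matching prefix is /18 -> interface ge-0/0/9.

ge-0/0/9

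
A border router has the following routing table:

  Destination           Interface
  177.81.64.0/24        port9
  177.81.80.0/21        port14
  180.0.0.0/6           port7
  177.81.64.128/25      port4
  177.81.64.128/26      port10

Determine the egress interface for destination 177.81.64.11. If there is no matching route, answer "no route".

port9

Routes whose prefix contains 177.81.64.11:
  177.81.64.0/24 (177.81.64.0 - 177.81.64.255) -> port9
More-specific entries that do NOT match:
  177.81.64.128/26 (177.81.64.128 - 177.81.64.191) does not contain 177.81.64.11
  177.81.64.128/25 (177.81.64.128 - 177.81.64.255) does not contain 177.81.64.11
Longest matching prefix is /24 -> interface port9.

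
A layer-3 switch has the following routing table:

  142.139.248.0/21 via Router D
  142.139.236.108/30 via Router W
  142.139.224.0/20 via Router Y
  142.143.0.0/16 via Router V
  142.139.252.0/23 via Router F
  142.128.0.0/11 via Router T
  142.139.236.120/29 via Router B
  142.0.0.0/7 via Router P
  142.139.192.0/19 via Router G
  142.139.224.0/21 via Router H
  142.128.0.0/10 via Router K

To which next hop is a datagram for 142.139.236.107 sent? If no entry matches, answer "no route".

Router Y

Routes whose prefix contains 142.139.236.107:
  142.0.0.0/7 (142.0.0.0 - 143.255.255.255) -> Router P
  142.128.0.0/10 (142.128.0.0 - 142.191.255.255) -> Router K
  142.128.0.0/11 (142.128.0.0 - 142.159.255.255) -> Router T
  142.139.224.0/20 (142.139.224.0 - 142.139.239.255) -> Router Y
More-specific entries that do NOT match:
  142.139.236.108/30 (142.139.236.108 - 142.139.236.111) does not contain 142.139.236.107
  142.139.236.120/29 (142.139.236.120 - 142.139.236.127) does not contain 142.139.236.107
  142.139.252.0/23 (142.139.252.0 - 142.139.253.255) does not contain 142.139.236.107
  142.139.248.0/21 (142.139.248.0 - 142.139.255.255) does not contain 142.139.236.107
  142.139.224.0/21 (142.139.224.0 - 142.139.231.255) does not contain 142.139.236.107
Longest matching prefix is /20 -> next hop Router Y.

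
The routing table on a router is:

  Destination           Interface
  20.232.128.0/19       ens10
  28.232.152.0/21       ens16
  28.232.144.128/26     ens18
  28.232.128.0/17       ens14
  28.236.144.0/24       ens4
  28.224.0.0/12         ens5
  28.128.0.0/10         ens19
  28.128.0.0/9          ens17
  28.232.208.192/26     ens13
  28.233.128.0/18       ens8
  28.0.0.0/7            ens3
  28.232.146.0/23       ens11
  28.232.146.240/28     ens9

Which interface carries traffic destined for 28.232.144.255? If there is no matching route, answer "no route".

ens14

Routes whose prefix contains 28.232.144.255:
  28.0.0.0/7 (28.0.0.0 - 29.255.255.255) -> ens3
  28.128.0.0/9 (28.128.0.0 - 28.255.255.255) -> ens17
  28.224.0.0/12 (28.224.0.0 - 28.239.255.255) -> ens5
  28.232.128.0/17 (28.232.128.0 - 28.232.255.255) -> ens14
More-specific entries that do NOT match:
  28.232.146.240/28 (28.232.146.240 - 28.232.146.255) does not contain 28.232.144.255
  28.232.144.128/26 (28.232.144.128 - 28.232.144.191) does not contain 28.232.144.255
  28.232.208.192/26 (28.232.208.192 - 28.232.208.255) does not contain 28.232.144.255
  28.236.144.0/24 (28.236.144.0 - 28.236.144.255) does not contain 28.232.144.255
  28.232.146.0/23 (28.232.146.0 - 28.232.147.255) does not contain 28.232.144.255
  28.232.152.0/21 (28.232.152.0 - 28.232.159.255) does not contain 28.232.144.255
  20.232.128.0/19 (20.232.128.0 - 20.232.159.255) does not contain 28.232.144.255
  28.233.128.0/18 (28.233.128.0 - 28.233.191.255) does not contain 28.232.144.255
Longest matching prefix is /17 -> interface ens14.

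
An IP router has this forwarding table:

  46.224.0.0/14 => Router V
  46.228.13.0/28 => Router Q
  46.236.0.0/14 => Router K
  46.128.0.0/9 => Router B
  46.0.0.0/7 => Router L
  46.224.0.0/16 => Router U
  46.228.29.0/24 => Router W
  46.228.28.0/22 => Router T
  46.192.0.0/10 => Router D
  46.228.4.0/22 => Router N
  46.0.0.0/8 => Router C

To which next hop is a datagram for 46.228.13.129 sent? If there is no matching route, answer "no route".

Routes whose prefix contains 46.228.13.129:
  46.0.0.0/7 (46.0.0.0 - 47.255.255.255) -> Router L
  46.0.0.0/8 (46.0.0.0 - 46.255.255.255) -> Router C
  46.128.0.0/9 (46.128.0.0 - 46.255.255.255) -> Router B
  46.192.0.0/10 (46.192.0.0 - 46.255.255.255) -> Router D
More-specific entries that do NOT match:
  46.228.13.0/28 (46.228.13.0 - 46.228.13.15) does not contain 46.228.13.129
  46.228.29.0/24 (46.228.29.0 - 46.228.29.255) does not contain 46.228.13.129
  46.228.28.0/22 (46.228.28.0 - 46.228.31.255) does not contain 46.228.13.129
  46.228.4.0/22 (46.228.4.0 - 46.228.7.255) does not contain 46.228.13.129
  46.224.0.0/16 (46.224.0.0 - 46.224.255.255) does not contain 46.228.13.129
  46.224.0.0/14 (46.224.0.0 - 46.227.255.255) does not contain 46.228.13.129
  46.236.0.0/14 (46.236.0.0 - 46.239.255.255) does not contain 46.228.13.129
Longest matching prefix is /10 -> next hop Router D.

Router D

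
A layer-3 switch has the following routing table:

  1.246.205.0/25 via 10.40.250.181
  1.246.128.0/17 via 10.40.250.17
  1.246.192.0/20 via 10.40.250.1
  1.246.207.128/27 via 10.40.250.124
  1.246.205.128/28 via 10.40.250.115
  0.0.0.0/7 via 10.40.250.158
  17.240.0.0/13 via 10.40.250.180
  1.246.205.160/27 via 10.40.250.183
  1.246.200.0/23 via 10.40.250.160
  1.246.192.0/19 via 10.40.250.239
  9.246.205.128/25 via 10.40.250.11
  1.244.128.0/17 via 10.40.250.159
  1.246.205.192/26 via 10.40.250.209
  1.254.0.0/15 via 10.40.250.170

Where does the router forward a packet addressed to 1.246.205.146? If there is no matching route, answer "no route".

10.40.250.1

Routes whose prefix contains 1.246.205.146:
  0.0.0.0/7 (0.0.0.0 - 1.255.255.255) -> 10.40.250.158
  1.246.128.0/17 (1.246.128.0 - 1.246.255.255) -> 10.40.250.17
  1.246.192.0/19 (1.246.192.0 - 1.246.223.255) -> 10.40.250.239
  1.246.192.0/20 (1.246.192.0 - 1.246.207.255) -> 10.40.250.1
More-specific entries that do NOT match:
  1.246.205.128/28 (1.246.205.128 - 1.246.205.143) does not contain 1.246.205.146
  1.246.207.128/27 (1.246.207.128 - 1.246.207.159) does not contain 1.246.205.146
  1.246.205.160/27 (1.246.205.160 - 1.246.205.191) does not contain 1.246.205.146
  1.246.205.192/26 (1.246.205.192 - 1.246.205.255) does not contain 1.246.205.146
  1.246.205.0/25 (1.246.205.0 - 1.246.205.127) does not contain 1.246.205.146
  9.246.205.128/25 (9.246.205.128 - 9.246.205.255) does not contain 1.246.205.146
  1.246.200.0/23 (1.246.200.0 - 1.246.201.255) does not contain 1.246.205.146
Longest matching prefix is /20 -> next hop 10.40.250.1.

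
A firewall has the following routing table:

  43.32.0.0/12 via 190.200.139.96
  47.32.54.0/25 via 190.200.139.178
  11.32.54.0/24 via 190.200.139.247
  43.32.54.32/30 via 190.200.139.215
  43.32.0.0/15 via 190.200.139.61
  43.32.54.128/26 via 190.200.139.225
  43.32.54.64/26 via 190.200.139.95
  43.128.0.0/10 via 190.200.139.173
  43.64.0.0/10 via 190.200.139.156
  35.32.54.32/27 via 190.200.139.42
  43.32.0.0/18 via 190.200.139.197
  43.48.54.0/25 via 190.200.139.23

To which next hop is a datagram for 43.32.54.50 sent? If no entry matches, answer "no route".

190.200.139.197

Routes whose prefix contains 43.32.54.50:
  43.32.0.0/12 (43.32.0.0 - 43.47.255.255) -> 190.200.139.96
  43.32.0.0/15 (43.32.0.0 - 43.33.255.255) -> 190.200.139.61
  43.32.0.0/18 (43.32.0.0 - 43.32.63.255) -> 190.200.139.197
More-specific entries that do NOT match:
  43.32.54.32/30 (43.32.54.32 - 43.32.54.35) does not contain 43.32.54.50
  35.32.54.32/27 (35.32.54.32 - 35.32.54.63) does not contain 43.32.54.50
  43.32.54.128/26 (43.32.54.128 - 43.32.54.191) does not contain 43.32.54.50
  43.32.54.64/26 (43.32.54.64 - 43.32.54.127) does not contain 43.32.54.50
  47.32.54.0/25 (47.32.54.0 - 47.32.54.127) does not contain 43.32.54.50
  43.48.54.0/25 (43.48.54.0 - 43.48.54.127) does not contain 43.32.54.50
  11.32.54.0/24 (11.32.54.0 - 11.32.54.255) does not contain 43.32.54.50
Longest matching prefix is /18 -> next hop 190.200.139.197.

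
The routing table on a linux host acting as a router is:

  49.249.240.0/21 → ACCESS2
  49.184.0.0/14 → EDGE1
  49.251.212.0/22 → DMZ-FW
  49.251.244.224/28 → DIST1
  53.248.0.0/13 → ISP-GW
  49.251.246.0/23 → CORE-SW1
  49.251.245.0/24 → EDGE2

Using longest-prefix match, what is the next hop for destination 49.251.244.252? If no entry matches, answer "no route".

No entry's prefix contains 49.251.244.252; there is no default route.

no route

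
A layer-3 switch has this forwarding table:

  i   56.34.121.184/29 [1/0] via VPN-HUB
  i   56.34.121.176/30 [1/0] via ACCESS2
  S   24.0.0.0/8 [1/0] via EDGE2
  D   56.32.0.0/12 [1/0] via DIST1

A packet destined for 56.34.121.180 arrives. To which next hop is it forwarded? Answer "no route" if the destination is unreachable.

DIST1

Routes whose prefix contains 56.34.121.180:
  56.32.0.0/12 (56.32.0.0 - 56.47.255.255) -> DIST1
More-specific entries that do NOT match:
  56.34.121.176/30 (56.34.121.176 - 56.34.121.179) does not contain 56.34.121.180
  56.34.121.184/29 (56.34.121.184 - 56.34.121.191) does not contain 56.34.121.180
Longest matching prefix is /12 -> next hop DIST1.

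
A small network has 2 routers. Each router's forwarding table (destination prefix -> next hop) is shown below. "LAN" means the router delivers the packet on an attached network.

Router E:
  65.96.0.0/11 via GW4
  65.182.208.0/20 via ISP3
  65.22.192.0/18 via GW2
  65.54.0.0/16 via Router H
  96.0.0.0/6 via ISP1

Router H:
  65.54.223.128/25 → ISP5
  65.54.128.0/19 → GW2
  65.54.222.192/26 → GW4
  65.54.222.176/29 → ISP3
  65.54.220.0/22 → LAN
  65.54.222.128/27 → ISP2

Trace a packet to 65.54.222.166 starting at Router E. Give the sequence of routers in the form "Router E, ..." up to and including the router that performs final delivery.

At Router E: longest match for 65.54.222.166 is 65.54.0.0/16 -> Router H
At Router H: longest match for 65.54.222.166 is 65.54.220.0/22 -> LAN

Router E, Router H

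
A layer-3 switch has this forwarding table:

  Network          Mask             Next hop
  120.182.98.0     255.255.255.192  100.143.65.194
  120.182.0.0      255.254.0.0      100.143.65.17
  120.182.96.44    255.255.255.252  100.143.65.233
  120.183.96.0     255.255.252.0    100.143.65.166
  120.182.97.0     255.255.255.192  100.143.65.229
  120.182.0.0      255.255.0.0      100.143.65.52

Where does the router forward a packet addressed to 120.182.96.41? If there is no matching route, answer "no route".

Routes whose prefix contains 120.182.96.41:
  120.182.0.0/15 (120.182.0.0 - 120.183.255.255) -> 100.143.65.17
  120.182.0.0/16 (120.182.0.0 - 120.182.255.255) -> 100.143.65.52
More-specific entries that do NOT match:
  120.182.96.44/30 (120.182.96.44 - 120.182.96.47) does not contain 120.182.96.41
  120.182.98.0/26 (120.182.98.0 - 120.182.98.63) does not contain 120.182.96.41
  120.182.97.0/26 (120.182.97.0 - 120.182.97.63) does not contain 120.182.96.41
  120.183.96.0/22 (120.183.96.0 - 120.183.99.255) does not contain 120.182.96.41
Longest matching prefix is /16 -> next hop 100.143.65.52.

100.143.65.52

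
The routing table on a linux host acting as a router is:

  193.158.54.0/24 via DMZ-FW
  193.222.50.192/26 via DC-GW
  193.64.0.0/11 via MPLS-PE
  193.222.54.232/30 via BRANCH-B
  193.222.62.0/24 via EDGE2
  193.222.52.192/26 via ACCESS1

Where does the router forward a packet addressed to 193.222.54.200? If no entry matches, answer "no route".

no route

No entry's prefix contains 193.222.54.200; there is no default route.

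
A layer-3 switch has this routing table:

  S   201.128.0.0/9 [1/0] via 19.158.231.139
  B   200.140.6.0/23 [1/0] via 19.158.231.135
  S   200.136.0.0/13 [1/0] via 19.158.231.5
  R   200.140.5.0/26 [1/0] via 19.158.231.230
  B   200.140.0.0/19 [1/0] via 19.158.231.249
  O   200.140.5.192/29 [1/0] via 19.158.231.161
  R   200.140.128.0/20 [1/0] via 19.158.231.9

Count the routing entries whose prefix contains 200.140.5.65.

2

Prefixes containing 200.140.5.65:
  200.136.0.0/13 (200.136.0.0 - 200.143.255.255)
  200.140.0.0/19 (200.140.0.0 - 200.140.31.255)
Total matching entries: 2.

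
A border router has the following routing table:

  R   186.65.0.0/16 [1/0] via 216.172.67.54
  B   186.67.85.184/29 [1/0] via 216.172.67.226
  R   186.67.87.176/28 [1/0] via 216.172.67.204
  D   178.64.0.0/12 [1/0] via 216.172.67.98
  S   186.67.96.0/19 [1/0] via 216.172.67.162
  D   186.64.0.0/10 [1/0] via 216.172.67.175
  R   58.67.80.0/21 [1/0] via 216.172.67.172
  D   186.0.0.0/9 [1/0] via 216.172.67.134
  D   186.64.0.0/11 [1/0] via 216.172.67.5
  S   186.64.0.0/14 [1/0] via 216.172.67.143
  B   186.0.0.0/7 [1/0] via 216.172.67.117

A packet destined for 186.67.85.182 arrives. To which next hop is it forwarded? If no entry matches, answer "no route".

Routes whose prefix contains 186.67.85.182:
  186.0.0.0/7 (186.0.0.0 - 187.255.255.255) -> 216.172.67.117
  186.0.0.0/9 (186.0.0.0 - 186.127.255.255) -> 216.172.67.134
  186.64.0.0/10 (186.64.0.0 - 186.127.255.255) -> 216.172.67.175
  186.64.0.0/11 (186.64.0.0 - 186.95.255.255) -> 216.172.67.5
  186.64.0.0/14 (186.64.0.0 - 186.67.255.255) -> 216.172.67.143
More-specific entries that do NOT match:
  186.67.85.184/29 (186.67.85.184 - 186.67.85.191) does not contain 186.67.85.182
  186.67.87.176/28 (186.67.87.176 - 186.67.87.191) does not contain 186.67.85.182
  58.67.80.0/21 (58.67.80.0 - 58.67.87.255) does not contain 186.67.85.182
  186.67.96.0/19 (186.67.96.0 - 186.67.127.255) does not contain 186.67.85.182
  186.65.0.0/16 (186.65.0.0 - 186.65.255.255) does not contain 186.67.85.182
Longest matching prefix is /14 -> next hop 216.172.67.143.

216.172.67.143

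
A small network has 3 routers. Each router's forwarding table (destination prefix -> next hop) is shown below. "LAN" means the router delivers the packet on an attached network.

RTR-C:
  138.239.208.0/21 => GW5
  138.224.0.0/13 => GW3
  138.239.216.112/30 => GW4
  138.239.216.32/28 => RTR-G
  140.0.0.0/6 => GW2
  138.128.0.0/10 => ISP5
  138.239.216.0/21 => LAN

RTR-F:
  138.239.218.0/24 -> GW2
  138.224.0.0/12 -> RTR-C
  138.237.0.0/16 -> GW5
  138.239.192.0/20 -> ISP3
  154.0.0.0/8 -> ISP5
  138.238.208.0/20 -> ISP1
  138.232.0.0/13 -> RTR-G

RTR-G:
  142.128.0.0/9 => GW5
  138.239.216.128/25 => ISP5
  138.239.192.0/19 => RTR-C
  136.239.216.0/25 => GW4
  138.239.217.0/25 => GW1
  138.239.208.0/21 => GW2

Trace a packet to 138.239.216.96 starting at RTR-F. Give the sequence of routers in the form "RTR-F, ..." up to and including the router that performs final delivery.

At RTR-F: longest match for 138.239.216.96 is 138.232.0.0/13 -> RTR-G
At RTR-G: longest match for 138.239.216.96 is 138.239.192.0/19 -> RTR-C
At RTR-C: longest match for 138.239.216.96 is 138.239.216.0/21 -> LAN

RTR-F, RTR-G, RTR-C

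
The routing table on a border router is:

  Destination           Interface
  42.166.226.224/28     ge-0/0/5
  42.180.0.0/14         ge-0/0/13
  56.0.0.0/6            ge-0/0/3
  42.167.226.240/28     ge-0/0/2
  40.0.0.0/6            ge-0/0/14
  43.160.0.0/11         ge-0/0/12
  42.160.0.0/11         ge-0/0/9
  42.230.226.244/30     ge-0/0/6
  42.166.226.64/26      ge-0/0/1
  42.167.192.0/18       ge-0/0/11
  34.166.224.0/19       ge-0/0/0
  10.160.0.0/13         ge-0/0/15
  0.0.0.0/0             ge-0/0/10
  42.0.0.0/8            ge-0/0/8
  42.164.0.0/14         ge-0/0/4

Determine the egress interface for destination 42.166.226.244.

ge-0/0/4

Routes whose prefix contains 42.166.226.244:
  0.0.0.0/0 (default, matches everything) -> ge-0/0/10
  40.0.0.0/6 (40.0.0.0 - 43.255.255.255) -> ge-0/0/14
  42.0.0.0/8 (42.0.0.0 - 42.255.255.255) -> ge-0/0/8
  42.160.0.0/11 (42.160.0.0 - 42.191.255.255) -> ge-0/0/9
  42.164.0.0/14 (42.164.0.0 - 42.167.255.255) -> ge-0/0/4
More-specific entries that do NOT match:
  42.230.226.244/30 (42.230.226.244 - 42.230.226.247) does not contain 42.166.226.244
  42.166.226.224/28 (42.166.226.224 - 42.166.226.239) does not contain 42.166.226.244
  42.167.226.240/28 (42.167.226.240 - 42.167.226.255) does not contain 42.166.226.244
  42.166.226.64/26 (42.166.226.64 - 42.166.226.127) does not contain 42.166.226.244
  34.166.224.0/19 (34.166.224.0 - 34.166.255.255) does not contain 42.166.226.244
  42.167.192.0/18 (42.167.192.0 - 42.167.255.255) does not contain 42.166.226.244
Longest matching prefix is /14 -> interface ge-0/0/4.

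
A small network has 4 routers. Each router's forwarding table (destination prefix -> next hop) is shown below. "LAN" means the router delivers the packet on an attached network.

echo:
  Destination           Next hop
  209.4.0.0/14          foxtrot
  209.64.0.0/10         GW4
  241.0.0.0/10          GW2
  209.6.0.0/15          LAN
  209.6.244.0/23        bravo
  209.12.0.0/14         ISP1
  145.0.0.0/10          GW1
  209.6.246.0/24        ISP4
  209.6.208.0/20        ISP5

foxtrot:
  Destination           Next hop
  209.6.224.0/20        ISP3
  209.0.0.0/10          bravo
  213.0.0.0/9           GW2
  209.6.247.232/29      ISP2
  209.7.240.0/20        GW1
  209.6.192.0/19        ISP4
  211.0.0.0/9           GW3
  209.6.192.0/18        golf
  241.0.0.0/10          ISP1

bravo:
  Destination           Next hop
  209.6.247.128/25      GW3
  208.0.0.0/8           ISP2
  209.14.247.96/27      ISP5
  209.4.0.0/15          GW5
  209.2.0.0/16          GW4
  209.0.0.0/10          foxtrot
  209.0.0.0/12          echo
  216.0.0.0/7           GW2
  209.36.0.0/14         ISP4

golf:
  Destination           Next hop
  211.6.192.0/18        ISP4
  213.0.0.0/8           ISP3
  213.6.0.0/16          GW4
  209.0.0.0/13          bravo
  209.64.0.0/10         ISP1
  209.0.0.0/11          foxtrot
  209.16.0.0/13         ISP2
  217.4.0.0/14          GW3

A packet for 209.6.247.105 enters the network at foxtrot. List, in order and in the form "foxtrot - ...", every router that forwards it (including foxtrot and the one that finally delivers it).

At foxtrot: longest match for 209.6.247.105 is 209.6.192.0/18 -> golf
At golf: longest match for 209.6.247.105 is 209.0.0.0/13 -> bravo
At bravo: longest match for 209.6.247.105 is 209.0.0.0/12 -> echo
At echo: longest match for 209.6.247.105 is 209.6.0.0/15 -> LAN

foxtrot - golf - bravo - echo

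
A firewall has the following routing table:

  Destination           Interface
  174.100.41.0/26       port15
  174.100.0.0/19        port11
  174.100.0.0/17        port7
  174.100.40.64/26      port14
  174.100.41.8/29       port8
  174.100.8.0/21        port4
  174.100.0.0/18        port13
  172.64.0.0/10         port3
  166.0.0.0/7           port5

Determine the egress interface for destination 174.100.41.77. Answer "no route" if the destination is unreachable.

port13

Routes whose prefix contains 174.100.41.77:
  174.100.0.0/17 (174.100.0.0 - 174.100.127.255) -> port7
  174.100.0.0/18 (174.100.0.0 - 174.100.63.255) -> port13
More-specific entries that do NOT match:
  174.100.41.8/29 (174.100.41.8 - 174.100.41.15) does not contain 174.100.41.77
  174.100.41.0/26 (174.100.41.0 - 174.100.41.63) does not contain 174.100.41.77
  174.100.40.64/26 (174.100.40.64 - 174.100.40.127) does not contain 174.100.41.77
  174.100.8.0/21 (174.100.8.0 - 174.100.15.255) does not contain 174.100.41.77
  174.100.0.0/19 (174.100.0.0 - 174.100.31.255) does not contain 174.100.41.77
Longest matching prefix is /18 -> interface port13.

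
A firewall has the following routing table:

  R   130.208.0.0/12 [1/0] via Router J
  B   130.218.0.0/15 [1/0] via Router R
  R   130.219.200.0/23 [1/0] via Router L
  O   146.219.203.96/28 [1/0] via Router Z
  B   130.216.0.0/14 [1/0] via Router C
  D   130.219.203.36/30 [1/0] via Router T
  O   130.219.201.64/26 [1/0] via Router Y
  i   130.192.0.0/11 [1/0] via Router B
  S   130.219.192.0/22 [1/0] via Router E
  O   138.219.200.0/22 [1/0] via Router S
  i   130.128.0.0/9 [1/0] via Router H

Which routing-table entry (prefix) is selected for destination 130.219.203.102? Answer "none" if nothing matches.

130.218.0.0/15

Entries matching 130.219.203.102:
  130.128.0.0/9 (130.128.0.0 - 130.255.255.255)
  130.192.0.0/11 (130.192.0.0 - 130.223.255.255)
  130.208.0.0/12 (130.208.0.0 - 130.223.255.255)
  130.216.0.0/14 (130.216.0.0 - 130.219.255.255)
  130.218.0.0/15 (130.218.0.0 - 130.219.255.255)
Most specific is 130.218.0.0/15.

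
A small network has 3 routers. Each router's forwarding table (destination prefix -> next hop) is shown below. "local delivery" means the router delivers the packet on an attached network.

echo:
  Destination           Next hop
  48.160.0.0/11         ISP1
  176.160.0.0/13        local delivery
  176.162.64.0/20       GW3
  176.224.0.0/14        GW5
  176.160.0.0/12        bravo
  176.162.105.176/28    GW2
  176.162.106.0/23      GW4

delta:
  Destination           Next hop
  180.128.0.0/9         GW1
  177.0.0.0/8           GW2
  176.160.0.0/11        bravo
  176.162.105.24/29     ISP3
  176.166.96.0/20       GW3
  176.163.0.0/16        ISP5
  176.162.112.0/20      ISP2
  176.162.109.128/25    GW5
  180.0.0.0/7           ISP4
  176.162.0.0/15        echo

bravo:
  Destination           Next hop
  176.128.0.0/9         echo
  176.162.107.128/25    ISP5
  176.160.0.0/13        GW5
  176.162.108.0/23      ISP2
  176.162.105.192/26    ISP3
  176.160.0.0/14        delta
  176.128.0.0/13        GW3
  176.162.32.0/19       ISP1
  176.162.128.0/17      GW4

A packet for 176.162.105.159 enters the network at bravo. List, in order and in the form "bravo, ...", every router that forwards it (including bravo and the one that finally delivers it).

bravo, delta, echo

At bravo: longest match for 176.162.105.159 is 176.160.0.0/14 -> delta
At delta: longest match for 176.162.105.159 is 176.162.0.0/15 -> echo
At echo: longest match for 176.162.105.159 is 176.160.0.0/13 -> local delivery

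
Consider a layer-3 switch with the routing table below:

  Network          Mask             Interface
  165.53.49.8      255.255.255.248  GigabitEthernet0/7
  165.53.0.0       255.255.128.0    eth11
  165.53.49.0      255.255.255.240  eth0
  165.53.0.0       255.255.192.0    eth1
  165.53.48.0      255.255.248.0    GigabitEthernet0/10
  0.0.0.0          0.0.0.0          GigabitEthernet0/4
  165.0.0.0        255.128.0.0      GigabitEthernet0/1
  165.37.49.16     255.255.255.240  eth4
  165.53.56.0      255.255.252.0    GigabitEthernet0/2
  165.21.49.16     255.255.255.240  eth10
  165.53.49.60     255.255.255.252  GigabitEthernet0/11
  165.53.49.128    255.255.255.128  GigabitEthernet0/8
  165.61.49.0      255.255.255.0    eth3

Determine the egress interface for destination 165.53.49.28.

Routes whose prefix contains 165.53.49.28:
  0.0.0.0/0 (default, matches everything) -> GigabitEthernet0/4
  165.0.0.0/9 (165.0.0.0 - 165.127.255.255) -> GigabitEthernet0/1
  165.53.0.0/17 (165.53.0.0 - 165.53.127.255) -> eth11
  165.53.0.0/18 (165.53.0.0 - 165.53.63.255) -> eth1
  165.53.48.0/21 (165.53.48.0 - 165.53.55.255) -> GigabitEthernet0/10
More-specific entries that do NOT match:
  165.53.49.60/30 (165.53.49.60 - 165.53.49.63) does not contain 165.53.49.28
  165.53.49.8/29 (165.53.49.8 - 165.53.49.15) does not contain 165.53.49.28
  165.53.49.0/28 (165.53.49.0 - 165.53.49.15) does not contain 165.53.49.28
  165.37.49.16/28 (165.37.49.16 - 165.37.49.31) does not contain 165.53.49.28
  165.21.49.16/28 (165.21.49.16 - 165.21.49.31) does not contain 165.53.49.28
  165.53.49.128/25 (165.53.49.128 - 165.53.49.255) does not contain 165.53.49.28
  165.61.49.0/24 (165.61.49.0 - 165.61.49.255) does not contain 165.53.49.28
  165.53.56.0/22 (165.53.56.0 - 165.53.59.255) does not contain 165.53.49.28
Longest matching prefix is /21 -> interface GigabitEthernet0/10.

GigabitEthernet0/10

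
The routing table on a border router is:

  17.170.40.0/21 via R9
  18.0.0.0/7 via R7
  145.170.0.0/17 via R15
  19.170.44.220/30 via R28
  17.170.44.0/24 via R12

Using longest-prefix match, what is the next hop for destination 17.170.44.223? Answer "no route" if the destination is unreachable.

Routes whose prefix contains 17.170.44.223:
  17.170.40.0/21 (17.170.40.0 - 17.170.47.255) -> R9
  17.170.44.0/24 (17.170.44.0 - 17.170.44.255) -> R12
More-specific entries that do NOT match:
  19.170.44.220/30 (19.170.44.220 - 19.170.44.223) does not contain 17.170.44.223
Longest matching prefix is /24 -> next hop R12.

R12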